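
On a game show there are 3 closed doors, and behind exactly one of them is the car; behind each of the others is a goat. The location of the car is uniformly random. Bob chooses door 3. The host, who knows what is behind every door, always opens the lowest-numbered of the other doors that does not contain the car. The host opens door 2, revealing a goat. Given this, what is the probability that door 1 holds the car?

Consider each possible location of the car in turn.
If it is behind door 1 (prior 1/3): door 2 is the lowest-numbered option available, probability 1; weight (1/3)·1 = 1/3.
If it is behind door 2 (prior 1/3): the host opened door 2, so this case is ruled out; weight (1/3)·0 = 0.
If it is behind door 3 (prior 1/3): the host would have opened door 1 instead, probability 0; weight (1/3)·0 = 0.
The weights sum to 1/3.
So P(the car behind door 1 | the host opened door 2) = (1/3) / (1/3) = 1.

1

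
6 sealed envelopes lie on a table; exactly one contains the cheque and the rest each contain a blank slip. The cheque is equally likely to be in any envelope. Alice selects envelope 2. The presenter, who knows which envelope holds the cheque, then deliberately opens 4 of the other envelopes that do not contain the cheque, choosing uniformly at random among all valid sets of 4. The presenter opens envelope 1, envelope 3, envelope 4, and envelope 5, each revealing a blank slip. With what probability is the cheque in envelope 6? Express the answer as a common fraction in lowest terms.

Condition on the true location of the cheque.
If it is in any of envelopes 1, 3, 4, and 5 (prior 1/6 each): that envelope was opened and seen not to hold the prize — ruled out; weight (1/6)·0 = 0 each.
If it is in envelope 2 (prior 1/6): the presenter has 5 equally likely choices, so probability 1/5; weight (1/6)·(1/5) = 1/30.
If it is in envelope 6 (prior 1/6): the presenter has no choice, probability 1; weight (1/6)·1 = 1/6.
The weights sum to 1/5.
So P(the cheque in envelope 6 | the presenter opened envelope 1, envelope 3, envelope 4, and envelope 5) = (1/6) / (1/5) = 5/6.

5/6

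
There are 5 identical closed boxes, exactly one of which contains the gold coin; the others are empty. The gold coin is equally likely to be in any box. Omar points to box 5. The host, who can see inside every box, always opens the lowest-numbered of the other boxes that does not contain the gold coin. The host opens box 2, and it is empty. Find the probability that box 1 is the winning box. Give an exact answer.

Condition on the true location of the gold coin.
If it is in box 1 (prior 1/5): box 2 is the lowest-numbered option available, probability 1; weight (1/5)·1 = 1/5.
If it is in box 2 (prior 1/5): the host opened box 2, so this case is ruled out; weight (1/5)·0 = 0.
If it is in any of boxes 3, 4, and 5 (prior 1/5 each): the host would have opened box 1 instead, probability 0; weight (1/5)·0 = 0 each.
The weights sum to 1/5.
So P(the gold coin in box 1 | the host opened box 2) = (1/5) / (1/5) = 1.

1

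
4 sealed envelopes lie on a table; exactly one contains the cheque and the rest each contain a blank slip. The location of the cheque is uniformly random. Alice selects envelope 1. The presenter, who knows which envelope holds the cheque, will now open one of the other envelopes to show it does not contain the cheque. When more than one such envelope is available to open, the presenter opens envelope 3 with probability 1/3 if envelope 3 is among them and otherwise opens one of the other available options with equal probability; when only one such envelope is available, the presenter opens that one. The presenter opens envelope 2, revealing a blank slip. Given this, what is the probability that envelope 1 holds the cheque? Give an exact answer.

Consider each possible location of the cheque in turn.
If it is in envelope 1 (prior 1/4): envelope 3 is available but not opened; envelope 2 gets probability (1 − 1/3)/2 = 1/3; weight (1/4)·(1/3) = 1/12.
If it is in envelope 2 (prior 1/4): the presenter opened envelope 2, so this case is ruled out; weight (1/4)·0 = 0.
If it is in envelope 3 (prior 1/4): envelope 3 holds the prize so is unavailable; the presenter chooses uniformly among the 2 others, probability 1/2; weight (1/4)·(1/2) = 1/8.
If it is in envelope 4 (prior 1/4): envelope 3 is available but not opened, probability 2/3; weight (1/4)·(2/3) = 1/6.
The weights sum to 3/8.
So P(the cheque in envelope 1 | the presenter opened envelope 2) = (1/12) / (3/8) = 2/9.

2/9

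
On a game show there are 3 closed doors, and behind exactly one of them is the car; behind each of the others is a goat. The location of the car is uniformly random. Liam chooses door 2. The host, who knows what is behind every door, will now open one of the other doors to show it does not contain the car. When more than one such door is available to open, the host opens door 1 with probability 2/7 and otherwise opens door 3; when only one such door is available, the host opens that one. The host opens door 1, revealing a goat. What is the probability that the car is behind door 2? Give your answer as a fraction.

2/9

Apply Bayes' rule, conditioning on where the car actually is.
If it is behind door 1 (prior 1/3): the host opened door 1, so this case is ruled out; weight (1/3)·0 = 0.
If it is behind door 2 (prior 1/3): door 1 is available, opened with probability 2/7; weight (1/3)·(2/7) = 2/21.
If it is behind door 3 (prior 1/3): only door 1 is available, probability 1; weight (1/3)·1 = 1/3.
The weights sum to 3/7.
So P(the car behind door 2 | the host opened door 1) = (2/21) / (3/7) = 2/9.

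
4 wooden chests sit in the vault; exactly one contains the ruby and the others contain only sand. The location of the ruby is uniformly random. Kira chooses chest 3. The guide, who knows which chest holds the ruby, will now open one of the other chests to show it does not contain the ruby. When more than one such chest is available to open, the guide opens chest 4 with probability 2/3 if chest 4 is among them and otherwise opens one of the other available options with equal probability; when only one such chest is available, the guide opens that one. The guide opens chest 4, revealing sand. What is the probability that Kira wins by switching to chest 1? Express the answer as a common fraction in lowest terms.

1/3

Condition on the true location of the ruby.
If it is in any of chests 1, 2, and 3 (prior 1/4 each): chest 4 is available, opened with probability 2/3; weight (1/4)·(2/3) = 1/6 each.
If it is in chest 4 (prior 1/4): the guide opened chest 4, so this case is ruled out; weight (1/4)·0 = 0.
The weights sum to 1/2.
So P(the ruby in chest 1 | the guide opened chest 4) = (1/6) / (1/2) = 1/3.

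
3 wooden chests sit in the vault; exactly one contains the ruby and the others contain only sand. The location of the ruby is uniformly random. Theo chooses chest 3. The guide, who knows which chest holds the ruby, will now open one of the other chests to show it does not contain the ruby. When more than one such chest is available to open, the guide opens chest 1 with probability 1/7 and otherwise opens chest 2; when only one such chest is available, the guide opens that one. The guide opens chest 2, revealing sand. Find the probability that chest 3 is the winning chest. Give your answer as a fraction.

Consider each possible location of the ruby in turn.
If it is in chest 1 (prior 1/3): only chest 2 is available, probability 1; weight (1/3)·1 = 1/3.
If it is in chest 2 (prior 1/3): the guide opened chest 2, so this case is ruled out; weight (1/3)·0 = 0.
If it is in chest 3 (prior 1/3): chest 1 is available but not opened, probability 6/7; weight (1/3)·(6/7) = 2/7.
The weights sum to 13/21.
So P(the ruby in chest 3 | the guide opened chest 2) = (2/7) / (13/21) = 6/13.

6/13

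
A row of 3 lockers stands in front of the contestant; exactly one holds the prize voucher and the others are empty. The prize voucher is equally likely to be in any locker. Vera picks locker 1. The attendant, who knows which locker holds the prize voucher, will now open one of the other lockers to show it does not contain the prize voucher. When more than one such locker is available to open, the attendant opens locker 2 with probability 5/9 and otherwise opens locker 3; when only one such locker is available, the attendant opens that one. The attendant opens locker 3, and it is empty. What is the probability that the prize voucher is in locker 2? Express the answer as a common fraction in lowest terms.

Consider each possible location of the prize voucher in turn.
If it is in locker 1 (prior 1/3): locker 2 is available but not opened, probability 4/9; weight (1/3)·(4/9) = 4/27.
If it is in locker 2 (prior 1/3): only locker 3 is available, probability 1; weight (1/3)·1 = 1/3.
If it is in locker 3 (prior 1/3): the attendant opened locker 3, so this case is ruled out; weight (1/3)·0 = 0.
The weights sum to 13/27.
So P(the prize voucher in locker 2 | the attendant opened locker 3) = (1/3) / (13/27) = 9/13.

9/13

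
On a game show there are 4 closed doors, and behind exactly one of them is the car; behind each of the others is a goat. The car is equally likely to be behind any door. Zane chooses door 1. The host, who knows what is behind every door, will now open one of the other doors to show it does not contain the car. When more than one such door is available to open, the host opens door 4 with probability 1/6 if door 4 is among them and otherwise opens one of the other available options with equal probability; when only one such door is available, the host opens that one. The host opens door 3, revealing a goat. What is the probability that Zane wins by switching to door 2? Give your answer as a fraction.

Consider each possible location of the car in turn.
If it is behind door 1 (prior 1/4): door 4 is available but not opened; door 3 gets probability (1 − 1/6)/2 = 5/12; weight (1/4)·(5/12) = 5/48.
If it is behind door 2 (prior 1/4): door 4 is available but not opened, probability 5/6; weight (1/4)·(5/6) = 5/24.
If it is behind door 3 (prior 1/4): the host opened door 3, so this case is ruled out; weight (1/4)·0 = 0.
If it is behind door 4 (prior 1/4): door 4 holds the prize so is unavailable; the host chooses uniformly among the 2 others, probability 1/2; weight (1/4)·(1/2) = 1/8.
The weights sum to 7/16.
So P(the car behind door 2 | the host opened door 3) = (5/24) / (7/16) = 10/21.

10/21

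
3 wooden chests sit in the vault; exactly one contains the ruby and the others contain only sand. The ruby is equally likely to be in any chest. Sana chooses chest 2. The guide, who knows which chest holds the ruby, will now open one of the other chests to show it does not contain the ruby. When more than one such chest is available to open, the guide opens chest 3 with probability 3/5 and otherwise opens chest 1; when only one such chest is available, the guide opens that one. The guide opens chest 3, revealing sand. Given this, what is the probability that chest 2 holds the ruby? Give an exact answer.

Condition on the true location of the ruby.
If it is in chest 1 (prior 1/3): only chest 3 is available, probability 1; weight (1/3)·1 = 1/3.
If it is in chest 2 (prior 1/3): chest 3 is available, opened with probability 3/5; weight (1/3)·(3/5) = 1/5.
If it is in chest 3 (prior 1/3): the guide opened chest 3, so this case is ruled out; weight (1/3)·0 = 0.
The weights sum to 8/15.
So P(the ruby in chest 2 | the guide opened chest 3) = (1/5) / (8/15) = 3/8.

3/8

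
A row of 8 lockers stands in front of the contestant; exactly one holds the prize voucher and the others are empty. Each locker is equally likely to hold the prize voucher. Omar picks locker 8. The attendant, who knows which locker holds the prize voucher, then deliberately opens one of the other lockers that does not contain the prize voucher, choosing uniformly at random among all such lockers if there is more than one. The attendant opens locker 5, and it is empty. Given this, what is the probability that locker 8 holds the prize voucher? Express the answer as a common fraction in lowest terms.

1/8

Condition on the true location of the prize voucher.
If it is in any of lockers 1, 2, 3, 4, 6, and 7 (prior 1/8 each): the attendant has 6 equally likely choices, so probability 1/6; weight (1/8)·(1/6) = 1/48 each.
If it is in locker 5 (prior 1/8): the attendant opened locker 5, so this case is ruled out; weight (1/8)·0 = 0.
If it is in locker 8 (prior 1/8): the attendant has 7 equally likely choices, so probability 1/7; weight (1/8)·(1/7) = 1/56.
The weights sum to 1/7.
So P(the prize voucher in locker 8 | the attendant opened locker 5) = (1/56) / (1/7) = 1/8.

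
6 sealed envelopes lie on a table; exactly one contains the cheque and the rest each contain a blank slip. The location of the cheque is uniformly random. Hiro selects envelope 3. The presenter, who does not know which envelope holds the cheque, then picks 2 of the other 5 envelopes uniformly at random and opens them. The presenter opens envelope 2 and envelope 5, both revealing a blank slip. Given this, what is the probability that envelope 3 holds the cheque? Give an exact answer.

1/4

Apply Bayes' rule, conditioning on where the cheque actually is.
If it is in any of envelopes 1, 3, 4, and 6 (prior 1/6 each): the presenter picks exactly this set with probability 1/10 regardless, and none is the prize; weight (1/6)·(1/10) = 1/60 each.
If it is in either of envelopes 2 and 5 (prior 1/6 each): that envelope was opened and seen not to hold the prize — ruled out; weight (1/6)·0 = 0 each.
The weights sum to 1/15.
So P(the cheque in envelope 3 | the presenter opened envelope 2 and envelope 5) = (1/60) / (1/15) = 1/4.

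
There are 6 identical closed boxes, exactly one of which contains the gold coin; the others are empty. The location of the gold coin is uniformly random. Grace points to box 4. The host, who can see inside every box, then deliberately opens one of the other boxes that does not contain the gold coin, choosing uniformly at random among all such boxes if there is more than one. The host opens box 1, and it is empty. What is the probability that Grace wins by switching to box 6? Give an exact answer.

Condition on the true location of the gold coin.
If it is in box 1 (prior 1/6): the host opened box 1, so this case is ruled out; weight (1/6)·0 = 0.
If it is in any of boxes 2, 3, 5, and 6 (prior 1/6 each): the host has 4 equally likely choices, so probability 1/4; weight (1/6)·(1/4) = 1/24 each.
If it is in box 4 (prior 1/6): the host has 5 equally likely choices, so probability 1/5; weight (1/6)·(1/5) = 1/30.
The weights sum to 1/5.
So P(the gold coin in box 6 | the host opened box 1) = (1/24) / (1/5) = 5/24.

5/24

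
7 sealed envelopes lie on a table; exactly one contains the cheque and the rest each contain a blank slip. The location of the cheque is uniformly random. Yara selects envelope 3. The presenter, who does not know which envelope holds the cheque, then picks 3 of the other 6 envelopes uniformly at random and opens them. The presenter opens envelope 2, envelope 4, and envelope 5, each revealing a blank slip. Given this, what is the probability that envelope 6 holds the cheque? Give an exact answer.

1/4

Apply Bayes' rule, conditioning on where the cheque actually is.
If it is in any of envelopes 1, 3, 6, and 7 (prior 1/7 each): the presenter picks exactly this set with probability 1/20 regardless, and none is the prize; weight (1/7)·(1/20) = 1/140 each.
If it is in any of envelopes 2, 4, and 5 (prior 1/7 each): that envelope was opened and seen not to hold the prize — ruled out; weight (1/7)·0 = 0 each.
The weights sum to 1/35.
So P(the cheque in envelope 6 | the presenter opened envelope 2, envelope 4, and envelope 5) = (1/140) / (1/35) = 1/4.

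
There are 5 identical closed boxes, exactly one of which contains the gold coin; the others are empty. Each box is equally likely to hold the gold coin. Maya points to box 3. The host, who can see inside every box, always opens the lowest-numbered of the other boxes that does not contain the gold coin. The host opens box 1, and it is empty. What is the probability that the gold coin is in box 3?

Apply Bayes' rule, conditioning on where the gold coin actually is.
If it is in box 1 (prior 1/5): the host opened box 1, so this case is ruled out; weight (1/5)·0 = 0.
If it is in any of boxes 2, 3, 4, and 5 (prior 1/5 each): box 1 is the lowest-numbered option available, probability 1; weight (1/5)·1 = 1/5 each.
The weights sum to 4/5.
So P(the gold coin in box 3 | the host opened box 1) = (1/5) / (4/5) = 1/4.

1/4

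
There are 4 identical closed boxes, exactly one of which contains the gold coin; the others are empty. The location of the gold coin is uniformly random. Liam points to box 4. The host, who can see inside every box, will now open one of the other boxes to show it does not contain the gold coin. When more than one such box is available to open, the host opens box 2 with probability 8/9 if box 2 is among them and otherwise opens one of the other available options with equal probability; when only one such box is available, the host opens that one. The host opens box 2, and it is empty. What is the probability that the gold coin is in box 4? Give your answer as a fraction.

Consider each possible location of the gold coin in turn.
If it is in any of boxes 1, 3, and 4 (prior 1/4 each): box 2 is available, opened with probability 8/9; weight (1/4)·(8/9) = 2/9 each.
If it is in box 2 (prior 1/4): the host opened box 2, so this case is ruled out; weight (1/4)·0 = 0.
The weights sum to 2/3.
So P(the gold coin in box 4 | the host opened box 2) = (2/9) / (2/3) = 1/3.

1/3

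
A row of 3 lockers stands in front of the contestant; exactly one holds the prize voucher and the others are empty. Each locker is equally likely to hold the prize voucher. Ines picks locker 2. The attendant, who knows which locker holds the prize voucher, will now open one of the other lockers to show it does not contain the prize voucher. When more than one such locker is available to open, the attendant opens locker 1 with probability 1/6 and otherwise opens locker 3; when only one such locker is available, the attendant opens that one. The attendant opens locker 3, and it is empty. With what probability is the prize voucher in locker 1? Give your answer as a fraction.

Apply Bayes' rule, conditioning on where the prize voucher actually is.
If it is in locker 1 (prior 1/3): only locker 3 is available, probability 1; weight (1/3)·1 = 1/3.
If it is in locker 2 (prior 1/3): locker 1 is available but not opened, probability 5/6; weight (1/3)·(5/6) = 5/18.
If it is in locker 3 (prior 1/3): the attendant opened locker 3, so this case is ruled out; weight (1/3)·0 = 0.
The weights sum to 11/18.
So P(the prize voucher in locker 1 | the attendant opened locker 3) = (1/3) / (11/18) = 6/11.

6/11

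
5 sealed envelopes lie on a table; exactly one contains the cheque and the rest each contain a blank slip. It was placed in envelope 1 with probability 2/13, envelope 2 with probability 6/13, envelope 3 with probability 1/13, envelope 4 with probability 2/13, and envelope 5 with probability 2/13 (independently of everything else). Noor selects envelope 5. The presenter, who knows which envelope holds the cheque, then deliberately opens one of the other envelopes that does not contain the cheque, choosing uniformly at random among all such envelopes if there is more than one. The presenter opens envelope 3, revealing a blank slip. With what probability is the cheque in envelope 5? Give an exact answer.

Condition on the true location of the cheque.
If it is in either of envelopes 1 and 4 (prior 2/13 each): the presenter has 3 equally likely choices, so probability 1/3; weight (2/13)·(1/3) = 2/39 each.
If it is in envelope 2 (prior 6/13): the presenter has 3 equally likely choices, so probability 1/3; weight (6/13)·(1/3) = 2/13.
If it is in envelope 3 (prior 1/13): the presenter opened envelope 3, so this case is ruled out; weight (1/13)·0 = 0.
If it is in envelope 5 (prior 2/13): the presenter has 4 equally likely choices, so probability 1/4; weight (2/13)·(1/4) = 1/26.
The weights sum to 23/78.
So P(the cheque in envelope 5 | the presenter opened envelope 3) = (1/26) / (23/78) = 3/23.

3/23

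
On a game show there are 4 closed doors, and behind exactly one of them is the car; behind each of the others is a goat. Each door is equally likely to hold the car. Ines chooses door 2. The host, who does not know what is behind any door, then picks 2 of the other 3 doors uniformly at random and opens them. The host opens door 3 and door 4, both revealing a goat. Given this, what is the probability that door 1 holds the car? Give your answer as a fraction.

1/2

Because the host chose which doors to open without knowing where the car is, the choice is independent of the prize location. Learning that none of the 2 opened doors holds the car simply rules out those 2 locations and leaves the remaining 2 doors still equally likely by symmetry.
So P(the car behind door 1) = 1/2.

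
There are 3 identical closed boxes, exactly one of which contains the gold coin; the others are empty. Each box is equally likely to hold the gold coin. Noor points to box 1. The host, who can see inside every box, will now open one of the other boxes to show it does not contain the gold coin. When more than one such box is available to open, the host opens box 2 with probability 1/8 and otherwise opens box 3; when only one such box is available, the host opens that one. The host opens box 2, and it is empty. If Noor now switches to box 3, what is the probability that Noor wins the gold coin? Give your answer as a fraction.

Consider each possible location of the gold coin in turn.
If it is in box 1 (prior 1/3): box 2 is available, opened with probability 1/8; weight (1/3)·(1/8) = 1/24.
If it is in box 2 (prior 1/3): the host opened box 2, so this case is ruled out; weight (1/3)·0 = 0.
If it is in box 3 (prior 1/3): only box 2 is available, probability 1; weight (1/3)·1 = 1/3.
The weights sum to 3/8.
So P(the gold coin in box 3 | the host opened box 2) = (1/3) / (3/8) = 8/9.

8/9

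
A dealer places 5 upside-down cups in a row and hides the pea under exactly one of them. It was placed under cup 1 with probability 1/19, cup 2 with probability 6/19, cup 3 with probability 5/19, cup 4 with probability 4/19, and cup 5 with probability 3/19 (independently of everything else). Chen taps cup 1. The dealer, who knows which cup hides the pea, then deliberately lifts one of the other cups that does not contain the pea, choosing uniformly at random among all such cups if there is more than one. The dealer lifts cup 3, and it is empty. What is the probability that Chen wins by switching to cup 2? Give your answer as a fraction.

Condition on the true location of the pea.
If it is under cup 1 (prior 1/19): the dealer has 4 equally likely choices, so probability 1/4; weight (1/19)·(1/4) = 1/76.
If it is under cup 2 (prior 6/19): the dealer has 3 equally likely choices, so probability 1/3; weight (6/19)·(1/3) = 2/19.
If it is under cup 3 (prior 5/19): the dealer opened cup 3, so this case is ruled out; weight (5/19)·0 = 0.
If it is under cup 4 (prior 4/19): the dealer has 3 equally likely choices, so probability 1/3; weight (4/19)·(1/3) = 4/57.
If it is under cup 5 (prior 3/19): the dealer has 3 equally likely choices, so probability 1/3; weight (3/19)·(1/3) = 1/19.
The weights sum to 55/228.
So P(the pea under cup 2 | the dealer opened cup 3) = (2/19) / (55/228) = 24/55.

24/55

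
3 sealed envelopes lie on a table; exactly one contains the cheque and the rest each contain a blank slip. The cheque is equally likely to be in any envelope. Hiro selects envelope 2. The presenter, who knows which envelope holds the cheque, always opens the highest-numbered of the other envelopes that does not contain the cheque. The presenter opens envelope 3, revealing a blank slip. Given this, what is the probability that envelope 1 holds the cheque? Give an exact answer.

Consider each possible location of the cheque in turn.
If it is in either of envelopes 1 and 2 (prior 1/3 each): envelope 3 is the highest-numbered option available, probability 1; weight (1/3)·1 = 1/3 each.
If it is in envelope 3 (prior 1/3): the presenter opened envelope 3, so this case is ruled out; weight (1/3)·0 = 0.
The weights sum to 2/3.
So P(the cheque in envelope 1 | the presenter opened envelope 3) = (1/3) / (2/3) = 1/2.

1/2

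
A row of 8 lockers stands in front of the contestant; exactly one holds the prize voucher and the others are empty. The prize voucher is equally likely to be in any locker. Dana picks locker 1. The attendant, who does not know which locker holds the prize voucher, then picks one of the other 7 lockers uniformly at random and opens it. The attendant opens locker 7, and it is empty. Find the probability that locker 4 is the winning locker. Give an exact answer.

1/7

Apply Bayes' rule, conditioning on where the prize voucher actually is.
If it is in any of lockers 1, 2, 3, 4, 5, 6, and 8 (prior 1/8 each): the attendant picks locker 7 with probability 1/7 regardless, and it is not the prize; weight (1/8)·(1/7) = 1/56 each.
If it is in locker 7 (prior 1/8): the attendant opened locker 7, so this case is ruled out; weight (1/8)·0 = 0.
The weights sum to 1/8.
So P(the prize voucher in locker 4 | the attendant opened locker 7) = (1/56) / (1/8) = 1/7.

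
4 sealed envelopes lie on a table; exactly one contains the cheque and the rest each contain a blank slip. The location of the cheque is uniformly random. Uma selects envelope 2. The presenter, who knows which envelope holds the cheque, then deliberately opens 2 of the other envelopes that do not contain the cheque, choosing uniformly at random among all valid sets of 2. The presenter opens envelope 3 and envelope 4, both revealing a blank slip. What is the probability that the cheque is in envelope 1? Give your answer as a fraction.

Condition on the true location of the cheque.
If it is in envelope 1 (prior 1/4): the presenter has no choice, probability 1; weight (1/4)·1 = 1/4.
If it is in envelope 2 (prior 1/4): the presenter has 3 equally likely choices, so probability 1/3; weight (1/4)·(1/3) = 1/12.
If it is in either of envelopes 3 and 4 (prior 1/4 each): that envelope was opened and seen not to hold the prize — ruled out; weight (1/4)·0 = 0 each.
The weights sum to 1/3.
So P(the cheque in envelope 1 | the presenter opened envelope 3 and envelope 4) = (1/4) / (1/3) = 3/4.

3/4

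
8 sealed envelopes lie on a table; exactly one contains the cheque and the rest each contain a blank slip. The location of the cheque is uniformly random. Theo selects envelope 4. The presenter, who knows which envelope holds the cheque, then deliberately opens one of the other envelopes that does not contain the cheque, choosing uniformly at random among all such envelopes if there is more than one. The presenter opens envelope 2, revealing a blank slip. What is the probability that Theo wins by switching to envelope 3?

Condition on the true location of the cheque.
If it is in any of envelopes 1, 3, 5, 6, 7, and 8 (prior 1/8 each): the presenter has 6 equally likely choices, so probability 1/6; weight (1/8)·(1/6) = 1/48 each.
If it is in envelope 2 (prior 1/8): the presenter opened envelope 2, so this case is ruled out; weight (1/8)·0 = 0.
If it is in envelope 4 (prior 1/8): the presenter has 7 equally likely choices, so probability 1/7; weight (1/8)·(1/7) = 1/56.
The weights sum to 1/7.
So P(the cheque in envelope 3 | the presenter opened envelope 2) = (1/48) / (1/7) = 7/48.

7/48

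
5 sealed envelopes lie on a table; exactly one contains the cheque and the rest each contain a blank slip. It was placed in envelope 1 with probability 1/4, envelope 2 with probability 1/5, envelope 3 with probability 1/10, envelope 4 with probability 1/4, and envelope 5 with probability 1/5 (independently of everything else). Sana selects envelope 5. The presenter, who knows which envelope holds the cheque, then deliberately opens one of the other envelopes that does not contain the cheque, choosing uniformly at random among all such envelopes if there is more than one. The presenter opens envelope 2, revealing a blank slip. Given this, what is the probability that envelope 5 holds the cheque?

1/5

Consider each possible location of the cheque in turn.
If it is in either of envelopes 1 and 4 (prior 1/4 each): the presenter has 3 equally likely choices, so probability 1/3; weight (1/4)·(1/3) = 1/12 each.
If it is in envelope 2 (prior 1/5): the presenter opened envelope 2, so this case is ruled out; weight (1/5)·0 = 0.
If it is in envelope 3 (prior 1/10): the presenter has 3 equally likely choices, so probability 1/3; weight (1/10)·(1/3) = 1/30.
If it is in envelope 5 (prior 1/5): the presenter has 4 equally likely choices, so probability 1/4; weight (1/5)·(1/4) = 1/20.
The weights sum to 1/4.
So P(the cheque in envelope 5 | the presenter opened envelope 2) = (1/20) / (1/4) = 1/5.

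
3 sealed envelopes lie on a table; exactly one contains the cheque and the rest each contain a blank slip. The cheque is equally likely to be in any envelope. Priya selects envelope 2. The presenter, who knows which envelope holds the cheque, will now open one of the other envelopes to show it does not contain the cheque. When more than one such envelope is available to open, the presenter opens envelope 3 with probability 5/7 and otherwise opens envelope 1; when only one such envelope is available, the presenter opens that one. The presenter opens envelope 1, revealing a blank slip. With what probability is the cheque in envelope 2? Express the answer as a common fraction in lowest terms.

Consider each possible location of the cheque in turn.
If it is in envelope 1 (prior 1/3): the presenter opened envelope 1, so this case is ruled out; weight (1/3)·0 = 0.
If it is in envelope 2 (prior 1/3): envelope 3 is available but not opened, probability 2/7; weight (1/3)·(2/7) = 2/21.
If it is in envelope 3 (prior 1/3): only envelope 1 is available, probability 1; weight (1/3)·1 = 1/3.
The weights sum to 3/7.
So P(the cheque in envelope 2 | the presenter opened envelope 1) = (2/21) / (3/7) = 2/9.

2/9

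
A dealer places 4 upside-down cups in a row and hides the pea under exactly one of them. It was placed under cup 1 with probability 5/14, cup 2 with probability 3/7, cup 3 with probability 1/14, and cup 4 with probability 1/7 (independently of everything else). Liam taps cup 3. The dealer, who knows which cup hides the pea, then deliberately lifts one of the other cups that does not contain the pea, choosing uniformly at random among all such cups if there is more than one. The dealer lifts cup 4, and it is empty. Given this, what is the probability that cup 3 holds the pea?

Apply Bayes' rule, conditioning on where the pea actually is.
If it is under cup 1 (prior 5/14): the dealer has 2 equally likely choices, so probability 1/2; weight (5/14)·(1/2) = 5/28.
If it is under cup 2 (prior 3/7): the dealer has 2 equally likely choices, so probability 1/2; weight (3/7)·(1/2) = 3/14.
If it is under cup 3 (prior 1/14): the dealer has 3 equally likely choices, so probability 1/3; weight (1/14)·(1/3) = 1/42.
If it is under cup 4 (prior 1/7): the dealer opened cup 4, so this case is ruled out; weight (1/7)·0 = 0.
The weights sum to 5/12.
So P(the pea under cup 3 | the dealer opened cup 4) = (1/42) / (5/12) = 2/35.

2/35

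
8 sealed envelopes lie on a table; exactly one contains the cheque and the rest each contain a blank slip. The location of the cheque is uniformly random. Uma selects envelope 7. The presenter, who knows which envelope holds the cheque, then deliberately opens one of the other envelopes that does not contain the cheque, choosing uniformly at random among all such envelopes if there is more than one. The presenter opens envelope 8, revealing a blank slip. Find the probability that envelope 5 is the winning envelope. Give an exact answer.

Condition on the true location of the cheque.
If it is in any of envelopes 1, 2, 3, 4, 5, and 6 (prior 1/8 each): the presenter has 6 equally likely choices, so probability 1/6; weight (1/8)·(1/6) = 1/48 each.
If it is in envelope 7 (prior 1/8): the presenter has 7 equally likely choices, so probability 1/7; weight (1/8)·(1/7) = 1/56.
If it is in envelope 8 (prior 1/8): the presenter opened envelope 8, so this case is ruled out; weight (1/8)·0 = 0.
The weights sum to 1/7.
So P(the cheque in envelope 5 | the presenter opened envelope 8) = (1/48) / (1/7) = 7/48.

7/48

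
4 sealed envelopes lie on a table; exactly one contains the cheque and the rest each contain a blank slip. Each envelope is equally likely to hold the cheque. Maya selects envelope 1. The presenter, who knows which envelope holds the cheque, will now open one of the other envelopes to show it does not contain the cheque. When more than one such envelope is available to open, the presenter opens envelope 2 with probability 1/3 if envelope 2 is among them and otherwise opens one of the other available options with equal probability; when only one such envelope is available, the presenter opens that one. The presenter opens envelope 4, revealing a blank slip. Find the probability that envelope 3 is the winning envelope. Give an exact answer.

4/9

Apply Bayes' rule, conditioning on where the cheque actually is.
If it is in envelope 1 (prior 1/4): envelope 2 is available but not opened; envelope 4 gets probability (1 − 1/3)/2 = 1/3; weight (1/4)·(1/3) = 1/12.
If it is in envelope 2 (prior 1/4): envelope 2 holds the prize so is unavailable; the presenter chooses uniformly among the 2 others, probability 1/2; weight (1/4)·(1/2) = 1/8.
If it is in envelope 3 (prior 1/4): envelope 2 is available but not opened, probability 2/3; weight (1/4)·(2/3) = 1/6.
If it is in envelope 4 (prior 1/4): the presenter opened envelope 4, so this case is ruled out; weight (1/4)·0 = 0.
The weights sum to 3/8.
So P(the cheque in envelope 3 | the presenter opened envelope 4) = (1/6) / (3/8) = 4/9.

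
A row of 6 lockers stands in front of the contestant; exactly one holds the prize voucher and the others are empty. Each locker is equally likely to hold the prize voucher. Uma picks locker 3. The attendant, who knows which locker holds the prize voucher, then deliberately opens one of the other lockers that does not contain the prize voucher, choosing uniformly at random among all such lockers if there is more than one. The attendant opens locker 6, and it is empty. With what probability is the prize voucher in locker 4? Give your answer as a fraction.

5/24

Condition on the true location of the prize voucher.
If it is in any of lockers 1, 2, 4, and 5 (prior 1/6 each): the attendant has 4 equally likely choices, so probability 1/4; weight (1/6)·(1/4) = 1/24 each.
If it is in locker 3 (prior 1/6): the attendant has 5 equally likely choices, so probability 1/5; weight (1/6)·(1/5) = 1/30.
If it is in locker 6 (prior 1/6): the attendant opened locker 6, so this case is ruled out; weight (1/6)·0 = 0.
The weights sum to 1/5.
So P(the prize voucher in locker 4 | the attendant opened locker 6) = (1/24) / (1/5) = 5/24.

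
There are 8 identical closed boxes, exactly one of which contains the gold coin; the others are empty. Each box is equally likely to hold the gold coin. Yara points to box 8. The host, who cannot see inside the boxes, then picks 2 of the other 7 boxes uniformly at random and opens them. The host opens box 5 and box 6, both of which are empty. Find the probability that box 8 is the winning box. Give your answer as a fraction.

Because the host chose which boxes to open without knowing where the gold coin is, the choice is independent of the prize location. Learning that none of the 2 opened boxes holds the gold coin simply rules out those 2 locations and leaves the remaining 6 boxes still equally likely by symmetry.
So P(the gold coin in box 8) = 1/6.

1/6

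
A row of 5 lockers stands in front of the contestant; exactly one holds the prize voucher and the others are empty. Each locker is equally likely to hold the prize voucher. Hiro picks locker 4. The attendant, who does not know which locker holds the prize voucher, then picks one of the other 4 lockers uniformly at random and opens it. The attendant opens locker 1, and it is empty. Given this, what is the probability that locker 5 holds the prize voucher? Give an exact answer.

Condition on the true location of the prize voucher.
If it is in locker 1 (prior 1/5): the attendant opened locker 1, so this case is ruled out; weight (1/5)·0 = 0.
If it is in any of lockers 2, 3, 4, and 5 (prior 1/5 each): the attendant picks locker 1 with probability 1/4 regardless, and it is not the prize; weight (1/5)·(1/4) = 1/20 each.
The weights sum to 1/5.
So P(the prize voucher in locker 5 | the attendant opened locker 1) = (1/20) / (1/5) = 1/4.

1/4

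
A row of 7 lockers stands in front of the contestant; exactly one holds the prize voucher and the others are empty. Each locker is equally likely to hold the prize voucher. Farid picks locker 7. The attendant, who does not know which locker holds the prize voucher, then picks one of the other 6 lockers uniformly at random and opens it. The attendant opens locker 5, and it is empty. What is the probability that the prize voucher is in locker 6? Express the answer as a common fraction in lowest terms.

Because the attendant chose which locker to open without knowing where the prize voucher is, the choice is independent of the prize location. Learning that locker 5 does not hold the prize voucher simply rules out that one location and leaves the remaining 6 lockers still equally likely by symmetry.
So P(the prize voucher in locker 6) = 1/6.

1/6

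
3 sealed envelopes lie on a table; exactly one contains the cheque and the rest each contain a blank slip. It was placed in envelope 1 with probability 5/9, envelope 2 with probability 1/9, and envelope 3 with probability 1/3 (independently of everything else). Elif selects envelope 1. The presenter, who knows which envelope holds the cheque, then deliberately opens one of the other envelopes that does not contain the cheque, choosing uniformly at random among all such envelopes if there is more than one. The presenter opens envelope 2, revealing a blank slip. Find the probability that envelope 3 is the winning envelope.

Consider each possible location of the cheque in turn.
If it is in envelope 1 (prior 5/9): the presenter has 2 equally likely choices, so probability 1/2; weight (5/9)·(1/2) = 5/18.
If it is in envelope 2 (prior 1/9): the presenter opened envelope 2, so this case is ruled out; weight (1/9)·0 = 0.
If it is in envelope 3 (prior 1/3): the presenter has no choice, probability 1; weight (1/3)·1 = 1/3.
The weights sum to 11/18.
So P(the cheque in envelope 3 | the presenter opened envelope 2) = (1/3) / (11/18) = 6/11.

6/11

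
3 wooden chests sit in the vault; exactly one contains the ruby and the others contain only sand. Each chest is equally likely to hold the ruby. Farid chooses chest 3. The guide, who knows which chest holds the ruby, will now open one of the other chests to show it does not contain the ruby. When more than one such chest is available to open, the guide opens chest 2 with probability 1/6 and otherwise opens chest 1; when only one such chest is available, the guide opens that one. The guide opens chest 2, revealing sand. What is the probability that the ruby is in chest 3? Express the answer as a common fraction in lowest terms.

Condition on the true location of the ruby.
If it is in chest 1 (prior 1/3): only chest 2 is available, probability 1; weight (1/3)·1 = 1/3.
If it is in chest 2 (prior 1/3): the guide opened chest 2, so this case is ruled out; weight (1/3)·0 = 0.
If it is in chest 3 (prior 1/3): chest 2 is available, opened with probability 1/6; weight (1/3)·(1/6) = 1/18.
The weights sum to 7/18.
So P(the ruby in chest 3 | the guide opened chest 2) = (1/18) / (7/18) = 1/7.

1/7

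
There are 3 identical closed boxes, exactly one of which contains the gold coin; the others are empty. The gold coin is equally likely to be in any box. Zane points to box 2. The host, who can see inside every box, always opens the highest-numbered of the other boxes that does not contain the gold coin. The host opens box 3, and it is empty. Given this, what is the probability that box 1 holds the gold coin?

Condition on the true location of the gold coin.
If it is in either of boxes 1 and 2 (prior 1/3 each): box 3 is the highest-numbered option available, probability 1; weight (1/3)·1 = 1/3 each.
If it is in box 3 (prior 1/3): the host opened box 3, so this case is ruled out; weight (1/3)·0 = 0.
The weights sum to 2/3.
So P(the gold coin in box 1 | the host opened box 3) = (1/3) / (2/3) = 1/2.

1/2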